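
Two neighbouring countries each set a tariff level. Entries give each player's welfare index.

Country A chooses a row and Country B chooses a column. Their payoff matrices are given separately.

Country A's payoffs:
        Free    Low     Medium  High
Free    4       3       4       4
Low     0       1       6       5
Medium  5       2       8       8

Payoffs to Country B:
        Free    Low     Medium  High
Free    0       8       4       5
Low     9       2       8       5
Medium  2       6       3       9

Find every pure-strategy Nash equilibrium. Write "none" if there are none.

Pure-strategy Nash equilibria: (Free, Low) and (Medium, High)

(Free, Free): Country A can switch to Medium (4 → 5). Not NE.
(Free, Low): Country A gets 3, best alternative 2; Country B gets 8, best alternative 5. No profitable deviation — NE.
(Free, Medium): Country A can switch to Low (4 → 6). Not NE.
(Free, High): Country A can switch to Low (4 → 5). Not NE.
(Low, Free): Country A can switch to Free (0 → 4). Not NE.
(Low, Low): Country A can switch to Free (1 → 3). Not NE.
(Low, Medium): Country A can switch to Medium (6 → 8). Not NE.
(Low, High): Country A can switch to Medium (5 → 8). Not NE.
(Medium, Free): Country B can switch to Low (2 → 6). Not NE.
(Medium, Low): Country A can switch to Free (2 → 3). Not NE.
(Medium, Medium): Country B can switch to Low (3 → 6). Not NE.
(Medium, High): Country A gets 8, best alternative 5; Country B gets 9, best alternative 6. No profitable deviation — NE.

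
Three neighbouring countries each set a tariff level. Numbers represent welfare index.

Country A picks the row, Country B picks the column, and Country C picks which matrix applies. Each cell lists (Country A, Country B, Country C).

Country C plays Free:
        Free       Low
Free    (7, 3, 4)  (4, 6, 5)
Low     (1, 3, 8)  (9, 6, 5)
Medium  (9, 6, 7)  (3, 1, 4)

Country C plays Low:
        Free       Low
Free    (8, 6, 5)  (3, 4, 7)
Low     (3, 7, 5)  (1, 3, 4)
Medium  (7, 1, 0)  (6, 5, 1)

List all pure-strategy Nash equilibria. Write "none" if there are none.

Pure-strategy Nash equilibria: (Free, Free, Low), (Low, Low, Free), (Medium, Free, Free)

For each player, find the best response to each opponent profile; mutual best responses are the pure NE.
Country A against (Free, Free): payoffs 7, 1, 9 → best response Medium.
Country A against (Free, Low): payoffs 8, 3, 7 → best response Free.
Country A against (Low, Free): payoffs 4, 9, 3 → best response Low.
Country A against (Low, Low): payoffs 3, 1, 6 → best response Medium.
Country B against (Free, Free): payoffs 3, 6 → best response Low.
Country B against (Free, Low): payoffs 6, 4 → best response Free.
Country B against (Low, Free): payoffs 3, 6 → best response Low.
Country B against (Low, Low): payoffs 7, 3 → best response Free.
Country B against (Medium, Free): payoffs 6, 1 → best response Free.
Country B against (Medium, Low): payoffs 1, 5 → best response Low.
Country C against (Free, Free): payoffs 4, 5 → best response Low.
Country C against (Free, Low): payoffs 5, 7 → best response Low.
Country C against (Low, Free): payoffs 8, 5 → best response Free.
Country C against (Low, Low): payoffs 5, 4 → best response Free.
Country C against (Medium, Free): payoffs 7, 0 → best response Free.
Country C against (Medium, Low): payoffs 4, 1 → best response Free.
Mutual best responses: (Free, Free, Low); (Low, Low, Free); (Medium, Free, Free).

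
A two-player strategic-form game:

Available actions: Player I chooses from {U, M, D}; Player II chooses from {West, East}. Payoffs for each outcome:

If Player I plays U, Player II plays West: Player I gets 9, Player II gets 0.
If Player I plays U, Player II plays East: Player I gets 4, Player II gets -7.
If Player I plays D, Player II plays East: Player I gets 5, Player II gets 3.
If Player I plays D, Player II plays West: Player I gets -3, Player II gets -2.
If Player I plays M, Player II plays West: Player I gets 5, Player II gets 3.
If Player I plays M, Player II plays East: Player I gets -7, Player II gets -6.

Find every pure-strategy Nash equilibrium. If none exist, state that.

Pure-strategy Nash equilibria: (U, West); (D, East)

Player I against West: payoffs 9, 5, -3 → best response U.
Player I against East: payoffs 4, -7, 5 → best response D.
Player II against U: payoffs 0, -7 → best response West.
Player II against M: payoffs 3, -6 → best response West.
Player II against D: payoffs -2, 3 → best response East.
Mutual best responses: (U, West); (D, East).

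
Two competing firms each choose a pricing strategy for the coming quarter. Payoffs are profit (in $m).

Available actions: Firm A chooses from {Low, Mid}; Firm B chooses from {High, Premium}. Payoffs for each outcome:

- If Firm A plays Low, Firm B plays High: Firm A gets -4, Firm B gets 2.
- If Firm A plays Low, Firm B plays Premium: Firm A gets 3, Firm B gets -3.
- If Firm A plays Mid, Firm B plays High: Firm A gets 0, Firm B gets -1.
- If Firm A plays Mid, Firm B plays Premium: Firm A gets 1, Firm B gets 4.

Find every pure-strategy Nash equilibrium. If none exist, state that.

Firm A against High: payoffs -4, 0 → best response Mid.
Firm A against Premium: payoffs 3, 1 → best response Low.
Firm B against Low: payoffs 2, -3 → best response High.
Firm B against Mid: payoffs -1, 4 → best response Premium.
No profile is a mutual best response for all players.

No pure-strategy Nash equilibrium.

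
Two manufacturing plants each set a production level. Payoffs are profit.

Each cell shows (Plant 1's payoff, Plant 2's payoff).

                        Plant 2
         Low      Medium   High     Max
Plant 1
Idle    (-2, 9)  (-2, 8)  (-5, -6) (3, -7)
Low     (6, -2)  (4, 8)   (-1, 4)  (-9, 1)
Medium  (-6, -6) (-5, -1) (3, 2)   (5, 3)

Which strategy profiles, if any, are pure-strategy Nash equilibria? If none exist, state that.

(Low, Medium); (Medium, Max)

Plant 1 against Low: payoffs -2, 6, -6 → best response Low.
Plant 1 against Medium: payoffs -2, 4, -5 → best response Low.
Plant 1 against High: payoffs -5, -1, 3 → best response Medium.
Plant 1 against Max: payoffs 3, -9, 5 → best response Medium.
Plant 2 against Idle: payoffs 9, 8, -6, -7 → best response Low.
Plant 2 against Low: payoffs -2, 8, 4, 1 → best response Medium.
Plant 2 against Medium: payoffs -6, -1, 2, 3 → best response Max.
Mutual best responses: (Low, Medium); (Medium, Max).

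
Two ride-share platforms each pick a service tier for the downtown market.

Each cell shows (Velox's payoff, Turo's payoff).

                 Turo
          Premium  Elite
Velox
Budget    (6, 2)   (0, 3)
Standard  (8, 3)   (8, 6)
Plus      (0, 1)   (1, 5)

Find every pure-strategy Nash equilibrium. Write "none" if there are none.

Check each profile: it is a Nash equilibrium iff no player can strictly gain by switching unilaterally.
(Budget, Premium): Velox can switch to Standard (6 → 8). Not NE.
(Budget, Elite): Velox can switch to Standard (0 → 8). Not NE.
(Standard, Premium): Turo can switch to Elite (3 → 6). Not NE.
(Standard, Elite): Velox gets 8, best alternative 1; Turo gets 6, best alternative 3. No profitable deviation — NE.
(Plus, Premium): Velox can switch to Budget (0 → 6). Not NE.
(Plus, Elite): Velox can switch to Standard (1 → 8). Not NE.

(Standard, Elite)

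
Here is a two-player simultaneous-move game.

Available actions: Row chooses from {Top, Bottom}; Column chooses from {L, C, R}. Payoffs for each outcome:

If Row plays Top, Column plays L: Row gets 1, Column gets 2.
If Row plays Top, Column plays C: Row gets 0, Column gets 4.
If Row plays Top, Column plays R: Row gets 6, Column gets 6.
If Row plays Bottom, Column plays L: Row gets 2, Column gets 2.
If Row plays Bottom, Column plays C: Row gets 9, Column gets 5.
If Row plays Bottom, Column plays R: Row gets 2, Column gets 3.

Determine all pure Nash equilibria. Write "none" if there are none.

Pure-strategy Nash equilibria: (Top, R) and (Bottom, C)

(Top, L): Row can switch to Bottom (1 → 2). Not NE.
(Top, C): Row can switch to Bottom (0 → 9). Not NE.
(Top, R): Row gets 6, best alternative 2; Column gets 6, best alternative 4. No profitable deviation — NE.
(Bottom, L): Column can switch to C (2 → 5). Not NE.
(Bottom, C): Row gets 9, best alternative 0; Column gets 5, best alternative 3. No profitable deviation — NE.
(Bottom, R): Row can switch to Top (2 → 6). Not NE.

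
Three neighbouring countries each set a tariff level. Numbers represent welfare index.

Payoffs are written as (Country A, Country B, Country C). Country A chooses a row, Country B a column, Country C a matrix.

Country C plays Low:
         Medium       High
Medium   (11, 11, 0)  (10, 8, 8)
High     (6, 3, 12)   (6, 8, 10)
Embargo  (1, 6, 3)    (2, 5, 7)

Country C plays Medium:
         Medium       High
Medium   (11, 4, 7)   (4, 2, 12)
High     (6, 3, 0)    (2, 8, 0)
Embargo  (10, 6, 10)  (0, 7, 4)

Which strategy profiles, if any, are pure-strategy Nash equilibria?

Pure NE: (Medium, Medium, Medium)

Country A against (Medium, Low): payoffs 11, 6, 1 → best response Medium.
Country A against (Medium, Medium): payoffs 11, 6, 10 → best response Medium.
Country A against (High, Low): payoffs 10, 6, 2 → best response Medium.
Country A against (High, Medium): payoffs 4, 2, 0 → best response Medium.
Country B against (Medium, Low): payoffs 11, 8 → best response Medium.
Country B against (Medium, Medium): payoffs 4, 2 → best response Medium.
Country B against (High, Low): payoffs 3, 8 → best response High.
Country B against (High, Medium): payoffs 3, 8 → best response High.
Country B against (Embargo, Low): payoffs 6, 5 → best response Medium.
Country B against (Embargo, Medium): payoffs 6, 7 → best response High.
Country C against (Medium, Medium): payoffs 0, 7 → best response Medium.
Country C against (Medium, High): payoffs 8, 12 → best response Medium.
Country C against (High, Medium): payoffs 12, 0 → best response Low.
Country C against (High, High): payoffs 10, 0 → best response Low.
Country C against (Embargo, Medium): payoffs 3, 10 → best response Medium.
Country C against (Embargo, High): payoffs 7, 4 → best response Low.
Mutual best responses: (Medium, Medium, Medium).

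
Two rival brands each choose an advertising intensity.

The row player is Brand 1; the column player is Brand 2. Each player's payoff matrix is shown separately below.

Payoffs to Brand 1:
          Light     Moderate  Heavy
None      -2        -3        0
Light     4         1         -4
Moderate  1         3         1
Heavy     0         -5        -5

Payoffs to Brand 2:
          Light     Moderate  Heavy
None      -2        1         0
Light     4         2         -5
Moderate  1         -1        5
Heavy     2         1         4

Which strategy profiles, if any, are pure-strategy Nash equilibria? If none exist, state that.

Brand 1 against Light: payoffs -2, 4, 1, 0 → best response Light.
Brand 1 against Moderate: payoffs -3, 1, 3, -5 → best response Moderate.
Brand 1 against Heavy: payoffs 0, -4, 1, -5 → best response Moderate.
Brand 2 against None: payoffs -2, 1, 0 → best response Moderate.
Brand 2 against Light: payoffs 4, 2, -5 → best response Light.
Brand 2 against Moderate: payoffs 1, -1, 5 → best response Heavy.
Brand 2 against Heavy: payoffs 2, 1, 4 → best response Heavy.
Mutual best responses: (Light, Light); (Moderate, Heavy).

Pure-strategy Nash equilibria: (Light, Light); (Moderate, Heavy)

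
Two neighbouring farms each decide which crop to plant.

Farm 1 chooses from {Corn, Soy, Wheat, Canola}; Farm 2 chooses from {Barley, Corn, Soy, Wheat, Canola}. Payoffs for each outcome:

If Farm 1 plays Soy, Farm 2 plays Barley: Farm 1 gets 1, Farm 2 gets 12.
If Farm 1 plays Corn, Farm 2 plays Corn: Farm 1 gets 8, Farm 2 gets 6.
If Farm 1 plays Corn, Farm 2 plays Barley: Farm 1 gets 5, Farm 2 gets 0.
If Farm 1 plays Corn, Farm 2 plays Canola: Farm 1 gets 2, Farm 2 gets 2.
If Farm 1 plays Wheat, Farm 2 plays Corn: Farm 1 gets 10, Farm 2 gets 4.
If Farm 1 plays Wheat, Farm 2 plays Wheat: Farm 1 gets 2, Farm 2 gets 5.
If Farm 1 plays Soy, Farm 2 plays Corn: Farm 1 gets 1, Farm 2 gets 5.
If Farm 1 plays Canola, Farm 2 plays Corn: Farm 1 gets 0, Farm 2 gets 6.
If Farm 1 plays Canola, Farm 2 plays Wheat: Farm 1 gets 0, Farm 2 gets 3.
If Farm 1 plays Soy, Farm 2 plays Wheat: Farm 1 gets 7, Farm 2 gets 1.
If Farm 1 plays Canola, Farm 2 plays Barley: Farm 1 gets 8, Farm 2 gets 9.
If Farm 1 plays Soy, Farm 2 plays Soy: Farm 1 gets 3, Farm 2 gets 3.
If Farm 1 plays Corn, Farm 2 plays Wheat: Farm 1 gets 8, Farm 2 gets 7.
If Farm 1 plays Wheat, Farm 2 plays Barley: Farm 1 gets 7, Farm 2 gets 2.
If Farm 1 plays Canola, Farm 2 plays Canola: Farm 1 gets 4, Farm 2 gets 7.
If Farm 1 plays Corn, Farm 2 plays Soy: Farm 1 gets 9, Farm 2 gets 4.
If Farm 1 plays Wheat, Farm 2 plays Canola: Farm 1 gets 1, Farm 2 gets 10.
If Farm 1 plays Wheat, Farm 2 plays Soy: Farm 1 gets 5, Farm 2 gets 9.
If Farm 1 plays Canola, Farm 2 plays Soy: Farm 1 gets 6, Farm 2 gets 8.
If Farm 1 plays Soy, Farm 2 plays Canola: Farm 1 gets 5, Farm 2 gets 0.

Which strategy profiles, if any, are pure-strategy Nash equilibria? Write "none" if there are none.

(Corn, Wheat) and (Canola, Barley)

(Corn, Barley): Farm 1 can switch to Wheat (5 → 7). Not NE.
(Corn, Corn): Farm 1 can switch to Wheat (8 → 10). Not NE.
(Corn, Soy): Farm 2 can switch to Corn (4 → 6). Not NE.
(Corn, Wheat): Farm 1 gets 8, best alternative 7; Farm 2 gets 7, best alternative 6. No profitable deviation — NE.
(Corn, Canola): Farm 1 can switch to Soy (2 → 5). Not NE.
(Soy, Barley): Farm 1 can switch to Corn (1 → 5). Not NE.
(Soy, Corn): Farm 1 can switch to Corn (1 → 8). Not NE.
(Soy, Soy): Farm 1 can switch to Corn (3 → 9). Not NE.
(Soy, Wheat): Farm 1 can switch to Corn (7 → 8). Not NE.
(Soy, Canola): Farm 2 can switch to Barley (0 → 12). Not NE.
(Wheat, Barley): Farm 1 can switch to Canola (7 → 8). Not NE.
(Wheat, Corn): Farm 2 can switch to Soy (4 → 9). Not NE.
(Wheat, Soy): Farm 1 can switch to Corn (5 → 9). Not NE.
(Canola, Barley): Farm 1 gets 8, best alternative 7; Farm 2 gets 9, best alternative 8. No profitable deviation — NE.
(The remaining 6 profiles each have a profitable deviation by the same check.)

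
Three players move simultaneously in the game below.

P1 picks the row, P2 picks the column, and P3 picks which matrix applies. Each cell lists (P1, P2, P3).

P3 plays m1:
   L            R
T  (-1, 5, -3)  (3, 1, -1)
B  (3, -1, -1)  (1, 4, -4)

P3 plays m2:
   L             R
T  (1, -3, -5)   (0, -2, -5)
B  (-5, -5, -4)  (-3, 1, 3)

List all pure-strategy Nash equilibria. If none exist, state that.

For each strategy profile, look for a profitable unilateral deviation.
(T, L, m1): P1 can switch to B (-1 → 3). Not NE.
(T, L, m2): P2 can switch to R (-3 → -2). Not NE.
(T, R, m1): P2 can switch to L (1 → 5). Not NE.
(T, R, m2): P3 can switch to m1 (-5 → -1). Not NE.
(B, L, m1): P2 can switch to R (-1 → 4). Not NE.
(B, L, m2): P1 can switch to T (-5 → 1). Not NE.
(B, R, m1): P1 can switch to T (1 → 3). Not NE.
(B, R, m2): P1 can switch to T (-3 → 0). Not NE.

No pure-strategy Nash equilibrium.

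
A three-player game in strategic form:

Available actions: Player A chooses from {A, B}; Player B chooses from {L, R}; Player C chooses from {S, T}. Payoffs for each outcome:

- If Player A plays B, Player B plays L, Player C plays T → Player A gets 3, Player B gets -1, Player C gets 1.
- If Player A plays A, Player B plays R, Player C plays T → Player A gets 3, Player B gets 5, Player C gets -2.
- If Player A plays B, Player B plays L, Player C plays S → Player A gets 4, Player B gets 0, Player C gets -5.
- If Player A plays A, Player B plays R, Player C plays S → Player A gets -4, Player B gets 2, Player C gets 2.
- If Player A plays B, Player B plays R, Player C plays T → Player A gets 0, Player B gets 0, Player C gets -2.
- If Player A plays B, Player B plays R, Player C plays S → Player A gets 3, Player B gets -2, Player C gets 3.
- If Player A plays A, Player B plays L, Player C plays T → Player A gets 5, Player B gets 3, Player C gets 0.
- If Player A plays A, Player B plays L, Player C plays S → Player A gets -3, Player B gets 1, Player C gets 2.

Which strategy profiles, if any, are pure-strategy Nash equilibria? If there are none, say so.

No pure-strategy Nash equilibrium.

Player A against (L, S): payoffs -3, 4 → best response B.
Player A against (L, T): payoffs 5, 3 → best response A.
Player A against (R, S): payoffs -4, 3 → best response B.
Player A against (R, T): payoffs 3, 0 → best response A.
Player B against (A, S): payoffs 1, 2 → best response R.
Player B against (A, T): payoffs 3, 5 → best response R.
Player B against (B, S): payoffs 0, -2 → best response L.
Player B against (B, T): payoffs -1, 0 → best response R.
Player C against (A, L): payoffs 2, 0 → best response S.
Player C against (A, R): payoffs 2, -2 → best response S.
Player C against (B, L): payoffs -5, 1 → best response T.
Player C against (B, R): payoffs 3, -2 → best response S.
No profile is a mutual best response for all players.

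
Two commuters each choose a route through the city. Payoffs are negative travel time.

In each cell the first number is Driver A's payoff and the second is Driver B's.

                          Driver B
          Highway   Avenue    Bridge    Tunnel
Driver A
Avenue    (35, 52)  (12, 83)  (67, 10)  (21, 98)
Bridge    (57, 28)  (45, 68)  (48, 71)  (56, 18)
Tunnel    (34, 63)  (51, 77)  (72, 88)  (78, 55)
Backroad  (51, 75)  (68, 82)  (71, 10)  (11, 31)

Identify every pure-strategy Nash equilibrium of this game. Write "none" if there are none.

(Avenue, Highway): Driver A can switch to Bridge (35 → 57). Not NE.
(Avenue, Avenue): Driver A can switch to Bridge (12 → 45). Not NE.
(Avenue, Bridge): Driver A can switch to Tunnel (67 → 72). Not NE.
(Avenue, Tunnel): Driver A can switch to Bridge (21 → 56). Not NE.
(Bridge, Highway): Driver B can switch to Avenue (28 → 68). Not NE.
(Bridge, Avenue): Driver A can switch to Tunnel (45 → 51). Not NE.
(Bridge, Bridge): Driver A can switch to Avenue (48 → 67). Not NE.
(Bridge, Tunnel): Driver A can switch to Tunnel (56 → 78). Not NE.
(Tunnel, Highway): Driver A can switch to Avenue (34 → 35). Not NE.
(Tunnel, Avenue): Driver A can switch to Backroad (51 → 68). Not NE.
(Tunnel, Bridge): Driver A gets 72, best alternative 71; Driver B gets 88, best alternative 77. No profitable deviation — NE.
(Tunnel, Tunnel): Driver B can switch to Highway (55 → 63). Not NE.
(Backroad, Highway): Driver A can switch to Bridge (51 → 57). Not NE.
(Backroad, Avenue): Driver A gets 68, best alternative 51; Driver B gets 82, best alternative 75. No profitable deviation — NE.
(The remaining 2 profiles each have a profitable deviation by the same check.)

(Tunnel, Bridge); (Backroad, Avenue)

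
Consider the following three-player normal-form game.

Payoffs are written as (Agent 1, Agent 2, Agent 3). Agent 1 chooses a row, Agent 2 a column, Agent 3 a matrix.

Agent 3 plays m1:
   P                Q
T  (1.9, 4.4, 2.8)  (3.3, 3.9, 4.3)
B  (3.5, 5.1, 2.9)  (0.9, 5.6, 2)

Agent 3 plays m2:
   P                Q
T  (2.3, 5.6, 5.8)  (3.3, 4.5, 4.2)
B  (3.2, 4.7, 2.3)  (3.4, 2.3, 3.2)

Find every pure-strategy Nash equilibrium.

(T, P, m1): Agent 1 can switch to B (1.9 → 3.5). Not NE.
(T, P, m2): Agent 1 can switch to B (2.3 → 3.2). Not NE.
(T, Q, m1): Agent 2 can switch to P (3.9 → 4.4). Not NE.
(T, Q, m2): Agent 1 can switch to B (3.3 → 3.4). Not NE.
(B, P, m1): Agent 2 can switch to Q (5.1 → 5.6). Not NE.
(B, P, m2): Agent 3 can switch to m1 (2.3 → 2.9). Not NE.
(B, Q, m1): Agent 1 can switch to T (0.9 → 3.3). Not NE.
(B, Q, m2): Agent 2 can switch to P (2.3 → 4.7). Not NE.

There is no pure-strategy Nash equilibrium.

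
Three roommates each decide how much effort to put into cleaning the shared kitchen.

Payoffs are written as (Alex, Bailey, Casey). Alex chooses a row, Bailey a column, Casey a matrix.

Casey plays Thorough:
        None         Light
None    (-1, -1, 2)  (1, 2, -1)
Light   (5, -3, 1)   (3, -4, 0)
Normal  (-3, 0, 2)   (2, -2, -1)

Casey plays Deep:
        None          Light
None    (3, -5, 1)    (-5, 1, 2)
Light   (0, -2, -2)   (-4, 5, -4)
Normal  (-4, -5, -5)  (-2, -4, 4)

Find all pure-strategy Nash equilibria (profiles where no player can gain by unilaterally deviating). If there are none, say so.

(None, None, Thorough): Alex can switch to Light (-1 → 5). Not NE.
(None, None, Deep): Bailey can switch to Light (-5 → 1). Not NE.
(None, Light, Thorough): Alex can switch to Light (1 → 3). Not NE.
(None, Light, Deep): Alex can switch to Light (-5 → -4). Not NE.
(Light, None, Thorough): Alex gets 5, best alternative -1; Bailey gets -3, best alternative -4; Casey gets 1, best alternative -2. No profitable deviation — NE.
(Light, None, Deep): Alex can switch to None (0 → 3). Not NE.
(Light, Light, Thorough): Bailey can switch to None (-4 → -3). Not NE.
(Normal, Light, Deep): Alex gets -2, best alternative -4; Bailey gets -4, best alternative -5; Casey gets 4, best alternative -1. No profitable deviation — NE.
(The remaining 4 profiles each have a profitable deviation by the same check.)

(Light, None, Thorough), (Normal, Light, Deep)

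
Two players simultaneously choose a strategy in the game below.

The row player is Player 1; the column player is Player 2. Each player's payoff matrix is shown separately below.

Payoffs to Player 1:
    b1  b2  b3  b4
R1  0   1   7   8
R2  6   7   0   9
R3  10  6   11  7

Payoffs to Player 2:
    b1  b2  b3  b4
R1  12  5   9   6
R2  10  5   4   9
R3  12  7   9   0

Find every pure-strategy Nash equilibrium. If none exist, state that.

(R3, b1)

Player 1 against b1: payoffs 0, 6, 10 → best response R3.
Player 1 against b2: payoffs 1, 7, 6 → best response R2.
Player 1 against b3: payoffs 7, 0, 11 → best response R3.
Player 1 against b4: payoffs 8, 9, 7 → best response R2.
Player 2 against R1: payoffs 12, 5, 9, 6 → best response b1.
Player 2 against R2: payoffs 10, 5, 4, 9 → best response b1.
Player 2 against R3: payoffs 12, 7, 9, 0 → best response b1.
Mutual best responses: (R3, b1).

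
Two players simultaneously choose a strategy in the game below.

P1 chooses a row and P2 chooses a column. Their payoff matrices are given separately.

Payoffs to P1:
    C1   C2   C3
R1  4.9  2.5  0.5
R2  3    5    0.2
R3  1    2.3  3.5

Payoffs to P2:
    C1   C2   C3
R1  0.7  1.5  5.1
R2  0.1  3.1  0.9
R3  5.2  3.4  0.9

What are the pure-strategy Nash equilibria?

For each strategy profile, look for a profitable unilateral deviation.
(R1, C1): P2 can switch to C2 (0.7 → 1.5). Not NE.
(R1, C2): P1 can switch to R2 (2.5 → 5). Not NE.
(R1, C3): P1 can switch to R3 (0.5 → 3.5). Not NE.
(R2, C1): P1 can switch to R1 (3 → 4.9). Not NE.
(R2, C2): P1 gets 5, best alternative 2.5; P2 gets 3.1, best alternative 0.9. No profitable deviation — NE.
(R2, C3): P1 can switch to R1 (0.2 → 0.5). Not NE.
(R3, C1): P1 can switch to R1 (1 → 4.9). Not NE.
(R3, C2): P1 can switch to R1 (2.3 → 2.5). Not NE.
(R3, C3): P2 can switch to C1 (0.9 → 5.2). Not NE.

Pure NE: (R2, C2)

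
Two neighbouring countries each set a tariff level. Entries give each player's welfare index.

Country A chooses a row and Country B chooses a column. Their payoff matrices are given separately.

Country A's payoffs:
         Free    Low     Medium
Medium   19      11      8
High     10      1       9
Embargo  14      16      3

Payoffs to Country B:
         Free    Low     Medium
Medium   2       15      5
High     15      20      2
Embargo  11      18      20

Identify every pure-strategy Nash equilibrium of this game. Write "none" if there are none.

none

(Medium, Free): Country B can switch to Low (2 → 15). Not NE.
(Medium, Low): Country A can switch to Embargo (11 → 16). Not NE.
(Medium, Medium): Country A can switch to High (8 → 9). Not NE.
(High, Free): Country A can switch to Medium (10 → 19). Not NE.
(High, Low): Country A can switch to Medium (1 → 11). Not NE.
(High, Medium): Country B can switch to Free (2 → 15). Not NE.
(The remaining 3 profiles each have a profitable deviation by the same check.)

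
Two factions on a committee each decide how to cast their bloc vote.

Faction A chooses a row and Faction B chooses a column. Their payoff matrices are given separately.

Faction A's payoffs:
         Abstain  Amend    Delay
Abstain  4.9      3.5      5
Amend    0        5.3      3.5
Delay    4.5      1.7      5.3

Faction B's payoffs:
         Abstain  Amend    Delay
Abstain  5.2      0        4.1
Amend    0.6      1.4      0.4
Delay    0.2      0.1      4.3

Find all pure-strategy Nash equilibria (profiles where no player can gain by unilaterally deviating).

The pure Nash equilibria are (Abstain, Abstain), (Amend, Amend), (Delay, Delay).

(Abstain, Abstain): Faction A gets 4.9, best alternative 4.5; Faction B gets 5.2, best alternative 4.1. No profitable deviation — NE.
(Abstain, Amend): Faction A can switch to Amend (3.5 → 5.3). Not NE.
(Abstain, Delay): Faction A can switch to Delay (5 → 5.3). Not NE.
(Amend, Abstain): Faction A can switch to Abstain (0 → 4.9). Not NE.
(Amend, Amend): Faction A gets 5.3, best alternative 3.5; Faction B gets 1.4, best alternative 0.6. No profitable deviation — NE.
(Amend, Delay): Faction A can switch to Abstain (3.5 → 5). Not NE.
(Delay, Abstain): Faction A can switch to Abstain (4.5 → 4.9). Not NE.
(Delay, Amend): Faction A can switch to Abstain (1.7 → 3.5). Not NE.
(Delay, Delay): Faction A gets 5.3, best alternative 5; Faction B gets 4.3, best alternative 0.2. No profitable deviation — NE.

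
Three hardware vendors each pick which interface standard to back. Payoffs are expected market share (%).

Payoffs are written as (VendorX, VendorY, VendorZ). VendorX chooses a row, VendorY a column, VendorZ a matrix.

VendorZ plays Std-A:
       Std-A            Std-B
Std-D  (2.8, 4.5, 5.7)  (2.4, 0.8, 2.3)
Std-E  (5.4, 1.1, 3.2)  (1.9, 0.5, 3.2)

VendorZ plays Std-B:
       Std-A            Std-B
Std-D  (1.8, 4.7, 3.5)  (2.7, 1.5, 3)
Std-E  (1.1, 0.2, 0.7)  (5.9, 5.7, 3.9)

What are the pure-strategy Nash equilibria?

Pure-strategy Nash equilibria: (Std-E, Std-A, Std-A); (Std-E, Std-B, Std-B)

For each player, find the best response to each opponent profile; mutual best responses are the pure NE.
VendorX against (Std-A, Std-A): payoffs 2.8, 5.4 → best response Std-E.
VendorX against (Std-A, Std-B): payoffs 1.8, 1.1 → best response Std-D.
VendorX against (Std-B, Std-A): payoffs 2.4, 1.9 → best response Std-D.
VendorX against (Std-B, Std-B): payoffs 2.7, 5.9 → best response Std-E.
VendorY against (Std-D, Std-A): payoffs 4.5, 0.8 → best response Std-A.
VendorY against (Std-D, Std-B): payoffs 4.7, 1.5 → best response Std-A.
VendorY against (Std-E, Std-A): payoffs 1.1, 0.5 → best response Std-A.
VendorY against (Std-E, Std-B): payoffs 0.2, 5.7 → best response Std-B.
VendorZ against (Std-D, Std-A): payoffs 5.7, 3.5 → best response Std-A.
VendorZ against (Std-D, Std-B): payoffs 2.3, 3 → best response Std-B.
VendorZ against (Std-E, Std-A): payoffs 3.2, 0.7 → best response Std-A.
VendorZ against (Std-E, Std-B): payoffs 3.2, 3.9 → best response Std-B.
Mutual best responses: (Std-E, Std-A, Std-A); (Std-E, Std-B, Std-B).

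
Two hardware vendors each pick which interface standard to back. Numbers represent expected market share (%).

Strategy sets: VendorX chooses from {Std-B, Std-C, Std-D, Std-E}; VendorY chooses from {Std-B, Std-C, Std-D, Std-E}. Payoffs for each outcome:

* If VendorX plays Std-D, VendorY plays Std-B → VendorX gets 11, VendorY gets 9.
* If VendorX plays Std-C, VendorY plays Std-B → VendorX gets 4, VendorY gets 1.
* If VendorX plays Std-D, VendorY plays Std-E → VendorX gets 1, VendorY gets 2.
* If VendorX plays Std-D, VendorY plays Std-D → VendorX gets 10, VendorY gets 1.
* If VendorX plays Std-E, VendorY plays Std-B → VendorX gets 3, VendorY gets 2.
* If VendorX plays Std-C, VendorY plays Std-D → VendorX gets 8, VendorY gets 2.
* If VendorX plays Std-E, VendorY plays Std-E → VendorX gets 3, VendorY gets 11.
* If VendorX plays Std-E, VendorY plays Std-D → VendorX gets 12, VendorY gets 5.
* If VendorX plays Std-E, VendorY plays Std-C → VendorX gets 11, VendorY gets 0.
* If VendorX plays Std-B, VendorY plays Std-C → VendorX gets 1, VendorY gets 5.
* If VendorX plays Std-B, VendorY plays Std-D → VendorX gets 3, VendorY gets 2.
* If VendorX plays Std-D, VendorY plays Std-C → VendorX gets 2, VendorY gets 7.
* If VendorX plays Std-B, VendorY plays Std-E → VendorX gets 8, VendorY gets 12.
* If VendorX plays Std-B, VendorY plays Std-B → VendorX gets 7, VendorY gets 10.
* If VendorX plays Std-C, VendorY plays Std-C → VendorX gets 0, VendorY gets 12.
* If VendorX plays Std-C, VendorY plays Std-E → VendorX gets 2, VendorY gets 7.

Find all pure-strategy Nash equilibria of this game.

VendorX against Std-B: payoffs 7, 4, 11, 3 → best response Std-D.
VendorX against Std-C: payoffs 1, 0, 2, 11 → best response Std-E.
VendorX against Std-D: payoffs 3, 8, 10, 12 → best response Std-E.
VendorX against Std-E: payoffs 8, 2, 1, 3 → best response Std-B.
VendorY against Std-B: payoffs 10, 5, 2, 12 → best response Std-E.
VendorY against Std-C: payoffs 1, 12, 2, 7 → best response Std-C.
VendorY against Std-D: payoffs 9, 7, 1, 2 → best response Std-B.
VendorY against Std-E: payoffs 2, 0, 5, 11 → best response Std-E.
Mutual best responses: (Std-B, Std-E); (Std-D, Std-B).

(Std-B, Std-E); (Std-D, Std-B)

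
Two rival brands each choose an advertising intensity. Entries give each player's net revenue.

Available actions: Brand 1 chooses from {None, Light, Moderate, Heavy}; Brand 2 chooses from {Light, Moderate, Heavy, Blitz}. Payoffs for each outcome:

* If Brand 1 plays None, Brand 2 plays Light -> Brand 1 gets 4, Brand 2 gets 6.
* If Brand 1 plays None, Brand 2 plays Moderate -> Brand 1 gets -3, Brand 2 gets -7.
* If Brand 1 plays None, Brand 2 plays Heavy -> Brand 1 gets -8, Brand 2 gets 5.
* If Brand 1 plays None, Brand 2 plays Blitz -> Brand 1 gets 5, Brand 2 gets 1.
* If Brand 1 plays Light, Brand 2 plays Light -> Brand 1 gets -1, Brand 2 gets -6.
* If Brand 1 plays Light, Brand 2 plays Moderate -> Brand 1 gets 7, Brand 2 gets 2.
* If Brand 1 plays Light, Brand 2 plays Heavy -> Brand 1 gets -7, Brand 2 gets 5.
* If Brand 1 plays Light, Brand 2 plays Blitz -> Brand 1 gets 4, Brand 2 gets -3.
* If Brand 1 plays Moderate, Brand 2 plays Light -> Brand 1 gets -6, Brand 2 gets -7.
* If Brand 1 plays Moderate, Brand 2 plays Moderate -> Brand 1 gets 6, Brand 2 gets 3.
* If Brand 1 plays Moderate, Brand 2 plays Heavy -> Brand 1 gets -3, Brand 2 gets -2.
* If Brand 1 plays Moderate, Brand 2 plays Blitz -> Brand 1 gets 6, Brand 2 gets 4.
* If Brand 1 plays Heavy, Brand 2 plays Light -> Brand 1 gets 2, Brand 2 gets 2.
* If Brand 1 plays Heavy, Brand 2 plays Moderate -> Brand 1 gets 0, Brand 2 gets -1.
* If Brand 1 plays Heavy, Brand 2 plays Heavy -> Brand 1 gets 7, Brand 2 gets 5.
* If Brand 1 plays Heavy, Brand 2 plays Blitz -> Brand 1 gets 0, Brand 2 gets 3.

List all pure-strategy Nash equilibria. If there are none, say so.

(None, Light), (Moderate, Blitz), (Heavy, Heavy)

Brand 1 against Light: payoffs 4, -1, -6, 2 → best response None.
Brand 1 against Moderate: payoffs -3, 7, 6, 0 → best response Light.
Brand 1 against Heavy: payoffs -8, -7, -3, 7 → best response Heavy.
Brand 1 against Blitz: payoffs 5, 4, 6, 0 → best response Moderate.
Brand 2 against None: payoffs 6, -7, 5, 1 → best response Light.
Brand 2 against Light: payoffs -6, 2, 5, -3 → best response Heavy.
Brand 2 against Moderate: payoffs -7, 3, -2, 4 → best response Blitz.
Brand 2 against Heavy: payoffs 2, -1, 5, 3 → best response Heavy.
Mutual best responses: (None, Light); (Moderate, Blitz); (Heavy, Heavy).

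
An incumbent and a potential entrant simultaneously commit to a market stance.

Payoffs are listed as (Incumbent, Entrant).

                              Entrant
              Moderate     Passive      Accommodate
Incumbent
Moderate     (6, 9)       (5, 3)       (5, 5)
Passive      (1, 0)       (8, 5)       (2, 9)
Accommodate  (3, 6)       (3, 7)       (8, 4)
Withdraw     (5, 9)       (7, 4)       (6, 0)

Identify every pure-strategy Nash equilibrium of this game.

(Moderate, Moderate): Incumbent gets 6, best alternative 5; Entrant gets 9, best alternative 5. No profitable deviation — NE.
(Moderate, Passive): Incumbent can switch to Passive (5 → 8). Not NE.
(Moderate, Accommodate): Incumbent can switch to Accommodate (5 → 8). Not NE.
(Passive, Moderate): Incumbent can switch to Moderate (1 → 6). Not NE.
(Passive, Passive): Entrant can switch to Accommodate (5 → 9). Not NE.
(Passive, Accommodate): Incumbent can switch to Moderate (2 → 5). Not NE.
(Accommodate, Moderate): Incumbent can switch to Moderate (3 → 6). Not NE.
(Accommodate, Passive): Incumbent can switch to Moderate (3 → 5). Not NE.
(Accommodate, Accommodate): Entrant can switch to Moderate (4 → 6). Not NE.
(Withdraw, Moderate): Incumbent can switch to Moderate (5 → 6). Not NE.
(Withdraw, Passive): Incumbent can switch to Passive (7 → 8). Not NE.
(Withdraw, Accommodate): Incumbent can switch to Accommodate (6 → 8). Not NE.

(Moderate, Moderate)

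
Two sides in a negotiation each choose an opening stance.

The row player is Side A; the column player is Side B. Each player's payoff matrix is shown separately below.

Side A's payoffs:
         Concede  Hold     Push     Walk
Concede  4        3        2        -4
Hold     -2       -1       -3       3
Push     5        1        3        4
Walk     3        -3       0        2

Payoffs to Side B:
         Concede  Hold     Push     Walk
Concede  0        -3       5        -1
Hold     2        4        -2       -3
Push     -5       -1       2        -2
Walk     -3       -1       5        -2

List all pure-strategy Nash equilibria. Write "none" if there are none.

Mark each player's best response to every combination of opponents' strategies; a profile where every player is best-responding is a pure Nash equilibrium.
Side A against Concede: payoffs 4, -2, 5, 3 → best response Push.
Side A against Hold: payoffs 3, -1, 1, -3 → best response Concede.
Side A against Push: payoffs 2, -3, 3, 0 → best response Push.
Side A against Walk: payoffs -4, 3, 4, 2 → best response Push.
Side B against Concede: payoffs 0, -3, 5, -1 → best response Push.
Side B against Hold: payoffs 2, 4, -2, -3 → best response Hold.
Side B against Push: payoffs -5, -1, 2, -2 → best response Push.
Side B against Walk: payoffs -3, -1, 5, -2 → best response Push.
Mutual best responses: (Push, Push).

Pure NE: (Push, Push)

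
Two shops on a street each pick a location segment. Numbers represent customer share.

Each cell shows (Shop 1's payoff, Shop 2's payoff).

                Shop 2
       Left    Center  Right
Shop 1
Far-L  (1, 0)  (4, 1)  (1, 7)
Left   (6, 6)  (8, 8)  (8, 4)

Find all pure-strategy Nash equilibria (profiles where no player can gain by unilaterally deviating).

For each player, find the best response to each opponent profile; mutual best responses are the pure NE.
Shop 1 against Left: payoffs 1, 6 → best response Left.
Shop 1 against Center: payoffs 4, 8 → best response Left.
Shop 1 against Right: payoffs 1, 8 → best response Left.
Shop 2 against Far-L: payoffs 0, 1, 7 → best response Right.
Shop 2 against Left: payoffs 6, 8, 4 → best response Center.
Mutual best responses: (Left, Center).

The unique pure-strategy Nash equilibrium is (Left, Center).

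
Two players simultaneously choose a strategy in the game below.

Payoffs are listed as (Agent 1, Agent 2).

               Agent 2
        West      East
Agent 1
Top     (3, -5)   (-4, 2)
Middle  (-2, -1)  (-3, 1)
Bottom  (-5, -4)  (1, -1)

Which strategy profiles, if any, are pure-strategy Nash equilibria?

(Bottom, East)

(Top, West): Agent 2 can switch to East (-5 → 2). Not NE.
(Top, East): Agent 1 can switch to Middle (-4 → -3). Not NE.
(Middle, West): Agent 1 can switch to Top (-2 → 3). Not NE.
(Middle, East): Agent 1 can switch to Bottom (-3 → 1). Not NE.
(Bottom, West): Agent 1 can switch to Top (-5 → 3). Not NE.
(Bottom, East): Agent 1 gets 1, best alternative -3; Agent 2 gets -1, best alternative -4. No profitable deviation — NE.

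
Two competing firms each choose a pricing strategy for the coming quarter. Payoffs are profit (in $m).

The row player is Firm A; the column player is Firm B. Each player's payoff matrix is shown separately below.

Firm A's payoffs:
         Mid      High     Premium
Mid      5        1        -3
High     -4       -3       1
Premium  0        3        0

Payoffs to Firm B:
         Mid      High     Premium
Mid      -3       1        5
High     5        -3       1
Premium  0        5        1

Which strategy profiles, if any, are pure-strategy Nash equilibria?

(Mid, Mid): Firm B can switch to High (-3 → 1). Not NE.
(Mid, High): Firm A can switch to Premium (1 → 3). Not NE.
(Mid, Premium): Firm A can switch to High (-3 → 1). Not NE.
(High, Mid): Firm A can switch to Mid (-4 → 5). Not NE.
(High, High): Firm A can switch to Mid (-3 → 1). Not NE.
(High, Premium): Firm B can switch to Mid (1 → 5). Not NE.
(Premium, High): Firm A gets 3, best alternative 1; Firm B gets 5, best alternative 1. No profitable deviation — NE.
(The remaining 2 profiles each have a profitable deviation by the same check.)

Pure NE: (Premium, High)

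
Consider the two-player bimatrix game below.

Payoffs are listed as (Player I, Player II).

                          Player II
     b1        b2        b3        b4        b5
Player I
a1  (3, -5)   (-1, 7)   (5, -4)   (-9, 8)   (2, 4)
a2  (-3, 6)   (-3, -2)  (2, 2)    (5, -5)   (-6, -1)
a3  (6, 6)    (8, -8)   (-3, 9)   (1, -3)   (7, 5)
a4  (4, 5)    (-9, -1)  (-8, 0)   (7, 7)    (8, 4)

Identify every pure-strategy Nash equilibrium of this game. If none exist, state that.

(a4, b4)

Mark each player's best response to every combination of opponents' strategies; a profile where every player is best-responding is a pure Nash equilibrium.
Player I against b1: payoffs 3, -3, 6, 4 → best response a3.
Player I against b2: payoffs -1, -3, 8, -9 → best response a3.
Player I against b3: payoffs 5, 2, -3, -8 → best response a1.
Player I against b4: payoffs -9, 5, 1, 7 → best response a4.
Player I against b5: payoffs 2, -6, 7, 8 → best response a4.
Player II against a1: payoffs -5, 7, -4, 8, 4 → best response b4.
Player II against a2: payoffs 6, -2, 2, -5, -1 → best response b1.
Player II against a3: payoffs 6, -8, 9, -3, 5 → best response b3.
Player II against a4: payoffs 5, -1, 0, 7, 4 → best response b4.
Mutual best responses: (a4, b4).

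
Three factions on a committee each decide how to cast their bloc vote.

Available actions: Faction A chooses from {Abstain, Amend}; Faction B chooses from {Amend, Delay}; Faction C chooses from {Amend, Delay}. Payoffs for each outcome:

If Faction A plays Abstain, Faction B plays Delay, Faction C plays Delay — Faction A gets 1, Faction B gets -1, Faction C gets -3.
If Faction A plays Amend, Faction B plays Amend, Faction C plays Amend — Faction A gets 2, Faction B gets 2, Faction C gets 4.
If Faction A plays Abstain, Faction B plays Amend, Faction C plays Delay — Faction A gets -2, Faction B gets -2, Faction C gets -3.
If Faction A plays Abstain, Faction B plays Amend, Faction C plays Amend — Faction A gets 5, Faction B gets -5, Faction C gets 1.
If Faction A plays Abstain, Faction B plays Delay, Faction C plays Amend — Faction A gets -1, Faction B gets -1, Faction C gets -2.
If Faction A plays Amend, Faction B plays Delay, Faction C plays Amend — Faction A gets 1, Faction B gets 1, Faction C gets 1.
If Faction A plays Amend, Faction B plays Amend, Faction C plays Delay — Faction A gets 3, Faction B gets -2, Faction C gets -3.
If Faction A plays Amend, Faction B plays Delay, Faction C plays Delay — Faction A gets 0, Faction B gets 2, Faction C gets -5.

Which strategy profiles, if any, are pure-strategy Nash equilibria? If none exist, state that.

This game has no pure Nash equilibrium.

For each strategy profile, look for a profitable unilateral deviation.
(Abstain, Amend, Amend): Faction B can switch to Delay (-5 → -1). Not NE.
(Abstain, Amend, Delay): Faction A can switch to Amend (-2 → 3). Not NE.
(Abstain, Delay, Amend): Faction A can switch to Amend (-1 → 1). Not NE.
(Abstain, Delay, Delay): Faction C can switch to Amend (-3 → -2). Not NE.
(Amend, Amend, Amend): Faction A can switch to Abstain (2 → 5). Not NE.
(Amend, Amend, Delay): Faction B can switch to Delay (-2 → 2). Not NE.
(Amend, Delay, Amend): Faction B can switch to Amend (1 → 2). Not NE.
(Amend, Delay, Delay): Faction A can switch to Abstain (0 → 1). Not NE.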